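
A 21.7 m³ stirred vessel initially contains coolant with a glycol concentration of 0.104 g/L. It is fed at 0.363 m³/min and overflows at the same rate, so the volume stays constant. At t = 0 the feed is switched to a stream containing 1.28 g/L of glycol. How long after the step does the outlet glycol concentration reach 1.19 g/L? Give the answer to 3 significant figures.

154 min

Transient balance on the dissolved component: V dC/dt = Q(C_in − C), so τ = V/Q = 59.780 min.
C(t) = C_in + (C₀ − C_in) e^(−t/τ). Set C = 1.19 and solve for t:
e^(−t/τ) = (C − C_in)/(C₀ − C_in) = (1.19 − 1.28)/(0.104 − 1.28) = 0.076531
t = −τ ln(…) = 59.780 × 2.5701 = 153.64 min.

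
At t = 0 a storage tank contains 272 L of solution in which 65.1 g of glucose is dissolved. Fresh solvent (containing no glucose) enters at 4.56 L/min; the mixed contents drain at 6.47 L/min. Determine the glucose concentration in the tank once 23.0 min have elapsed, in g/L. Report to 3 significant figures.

0.157 g/L

Total volume: dV/dt = Q_in − Q_out = -1.9100 L/min, so V(t) = 272 − 1.9100 t and V(23.0) = 228.07 L.
No glucose enters, so dm/dt = −Q_out · (m/V).
Separate: dm/m = −Q_out dt/V(t) ⇒ ln(m/m₀) = −(Q_out/(Q_in−Q_out)) ln(V/V₀).
m = m₀ (V₀/V)^(Q_out/(Q_in−Q_out)) = 65.1 × (272/228.07)^(-3.3874) = 35.846 g.
C = m/V = 35.846/228.07 = 0.15717 g/L.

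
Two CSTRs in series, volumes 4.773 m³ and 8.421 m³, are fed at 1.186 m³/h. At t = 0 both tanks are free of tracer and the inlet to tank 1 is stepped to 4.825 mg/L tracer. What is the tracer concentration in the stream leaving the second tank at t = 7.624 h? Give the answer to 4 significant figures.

Species balance on tank i: dCᵢ/dt = (Cᵢ₋₁ − Cᵢ)/τᵢ with τᵢ = Vᵢ/Q.
τ₁ = 4.773/1.186 = 4.02445 h; τ₂ = 8.421/1.186 = 7.10034 h.
Tank 1: C₁ = C_in(1 − e^(−t/τ₁)). Tank 2 (τ₁ ≠ τ₂): C₂ = C_in[1 − (τ₁ e^(−t/τ₁) − τ₂ e^(−t/τ₂))/(τ₁ − τ₂)].
At t = 7.624: e^(−t/τ₁) = 0.150406, e^(−t/τ₂) = 0.341724.
C₂ = 4.825·[1 − (4.02445·0.150406 − 7.10034·0.341724)/(-3.07589)] = 4.825·0.407957 = 1.96839 mg/L.

1.968 mg/L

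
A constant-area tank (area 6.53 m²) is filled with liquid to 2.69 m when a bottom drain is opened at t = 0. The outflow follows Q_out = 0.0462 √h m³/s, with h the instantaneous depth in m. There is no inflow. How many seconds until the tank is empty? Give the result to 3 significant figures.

464 s

A dh/dt = −Q_out = −0.0462 √h.
This is separable: 2 d(√h)/dt = −0.0462/A, so √h = √h₀ − (0.0462/(2A)) t.
Tank is empty when √h = 0: t_empty = 2A√h₀/0.0462.
t_empty = 2·6.53·√2.69/0.0462 = 13.060·1.6401/0.0462 = 463.64 s.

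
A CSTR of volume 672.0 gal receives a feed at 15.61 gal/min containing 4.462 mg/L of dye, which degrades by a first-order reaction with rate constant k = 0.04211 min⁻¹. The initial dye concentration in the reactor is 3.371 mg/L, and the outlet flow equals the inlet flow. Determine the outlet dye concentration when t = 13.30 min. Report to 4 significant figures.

Species balance: V dC/dt = Q C_in − Q C − k V C.
dC/dt = (Q/V) C_in − (Q/V + k) C; effective rate a = Q/V + k = 0.0232292 + 0.04211 = 0.0653392 min⁻¹.
C_ss = Q C_in/(Q + kV) = 1.58632 mg/L; C(t) = C_ss + (C₀ − C_ss) e^(−a t).
C(13.30) = 1.58632 + (1.78468)·e^(−0.0653392·13.30) = 1.58632 + (1.78468)·0.419366 = 2.33475 mg/L.

2.335 mg/L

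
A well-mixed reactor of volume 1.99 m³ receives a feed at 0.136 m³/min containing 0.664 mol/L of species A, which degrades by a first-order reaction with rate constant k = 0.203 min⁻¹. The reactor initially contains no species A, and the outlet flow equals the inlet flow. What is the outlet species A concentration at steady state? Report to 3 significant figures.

Accumulation = in − out − consumed: V dC/dt = Q C_in − Q C − k V C.
At steady state: 0 = Q C_in − (Q + kV) C_ss, so C_ss = Q C_in/(Q + kV).
C_ss = 0.136·0.664/(0.136 + 0.203·1.99) = 0.090304/0.53997 = 0.16724 mol/L.

0.167 mol/L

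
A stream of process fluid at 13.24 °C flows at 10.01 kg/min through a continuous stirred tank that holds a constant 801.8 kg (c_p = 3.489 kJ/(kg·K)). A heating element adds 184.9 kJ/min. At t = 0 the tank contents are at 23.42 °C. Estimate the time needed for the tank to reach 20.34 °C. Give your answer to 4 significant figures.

79.73 min

Energy balance: M c_p dT/dt = ṁ c_p (T_in − T) + 184.9.
τ = M/ṁ = 80.0999 min; T_ss = T_in + Q̇/(ṁ c_p) = 18.5342 °C.
T(t) = T_ss + (T₀ − T_ss) e^(−t/τ). Set T = 20.34:
e^(−t/τ) = (20.34 − 18.5342)/(23.42 − 18.5342) = 0.369599
t = −80.0999 · ln(0.369599) = 79.7263 min.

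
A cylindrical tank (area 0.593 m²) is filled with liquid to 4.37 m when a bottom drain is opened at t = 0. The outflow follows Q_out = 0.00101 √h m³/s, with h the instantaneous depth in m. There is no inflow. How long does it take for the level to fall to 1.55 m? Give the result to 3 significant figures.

993 s

A dh/dt = −Q_out = −0.00101 √h.
∫ h^(−1/2) dh = −(0.00101/A) ∫ dt, giving 2√h = 2√h₀ − (0.00101/A) t.
t = 2A(√h₀ − √h)/0.00101 = 2·0.593·(√4.37 − √1.55)/0.00101
  = 1.1860 × (2.0905 − 1.2450) / 0.00101 = 992.79 s.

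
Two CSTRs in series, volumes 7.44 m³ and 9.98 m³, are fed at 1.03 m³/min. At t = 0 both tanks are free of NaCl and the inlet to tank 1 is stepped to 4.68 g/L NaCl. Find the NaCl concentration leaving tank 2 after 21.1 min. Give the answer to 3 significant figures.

3.34 g/L

Each tank obeys Vᵢ dCᵢ/dt = Q(Cᵢ₋₁ − Cᵢ), so τᵢ = Vᵢ/Q.
τ₁ = 7.44/1.03 = 7.2233 min; τ₂ = 9.98/1.03 = 9.6893 min.
Solving the cascade with C₁(0)=C₂(0)=0 gives C₂(t) = C_in[1 − (τ₁ e^(−t/τ₁) − τ₂ e^(−t/τ₂))/(τ₁ − τ₂)].
At t = 21.1: e^(−t/τ₁) = 0.053874, e^(−t/τ₂) = 0.11331.
C₂ = 4.68·[1 − (7.2233·0.053874 − 9.6893·0.11331)/(-2.4660)] = 4.68·0.71261 = 3.3350 g/L.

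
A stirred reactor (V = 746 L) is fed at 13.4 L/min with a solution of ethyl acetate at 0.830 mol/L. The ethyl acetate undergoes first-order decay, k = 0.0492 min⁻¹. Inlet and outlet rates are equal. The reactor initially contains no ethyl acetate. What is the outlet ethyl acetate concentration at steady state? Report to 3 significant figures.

V dC/dt = Q(C_in − C) − k V C.
Steady state (dC/dt = 0): C_ss = Q C_in/(Q + kV) = C_in/(1 + kV/Q).
C_ss = 13.4·0.830/(13.4 + 0.0492·746) = 11.122/50.103 = 0.22198 mol/L.

0.222 mol/L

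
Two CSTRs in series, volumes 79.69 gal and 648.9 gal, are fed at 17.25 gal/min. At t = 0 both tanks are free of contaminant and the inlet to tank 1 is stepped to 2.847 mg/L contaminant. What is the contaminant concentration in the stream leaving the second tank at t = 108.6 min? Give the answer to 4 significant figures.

Species balance on tank i: dCᵢ/dt = (Cᵢ₋₁ − Cᵢ)/τᵢ with τᵢ = Vᵢ/Q.
τ₁ = 79.69/17.25 = 4.61971 min; τ₂ = 648.9/17.25 = 37.6174 min.
Solving the cascade with C₁(0)=C₂(0)=0 gives C₂(t) = C_in[1 − (τ₁ e^(−t/τ₁) − τ₂ e^(−t/τ₂))/(τ₁ − τ₂)].
At t = 108.6: e^(−t/τ₁) = 6.17475e-11, e^(−t/τ₂) = 0.0557453.
C₂ = 2.847·[1 − (4.61971·6.17475e-11 − 37.6174·0.0557453)/(-32.9977)] = 2.847·0.936450 = 2.66607 mg/L.

2.666 mg/L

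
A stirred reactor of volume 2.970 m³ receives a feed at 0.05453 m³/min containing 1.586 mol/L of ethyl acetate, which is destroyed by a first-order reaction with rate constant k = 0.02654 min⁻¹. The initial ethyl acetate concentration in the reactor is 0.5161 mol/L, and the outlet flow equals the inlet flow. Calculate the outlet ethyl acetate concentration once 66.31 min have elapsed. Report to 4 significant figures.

Accumulation = in − out − consumed: V dC/dt = Q C_in − Q C − k V C.
This is linear with rate a = Q/V + k = 0.0449003 min⁻¹.
C_ss = Q C_in/(Q + kV) = 0.648535 mol/L; C(t) = C_ss + (C₀ − C_ss) e^(−a t).
C(66.31) = 0.648535 + (-0.132435)·e^(−0.0449003·66.31) = 0.648535 + (-0.132435)·0.0509283 = 0.641790 mol/L.

0.6418 mol/L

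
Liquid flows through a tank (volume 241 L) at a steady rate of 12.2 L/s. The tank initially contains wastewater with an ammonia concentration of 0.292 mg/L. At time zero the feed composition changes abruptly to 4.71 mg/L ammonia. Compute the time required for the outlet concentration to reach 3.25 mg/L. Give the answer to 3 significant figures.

Species balance: V dC/dt = Q(C_in − C) ⇒ τ = V/Q = 19.754 s.
C(t) = C_in + (C₀ − C_in) e^(−t/τ). Set C = 3.25 and solve for t:
e^(−t/τ) = (C − C_in)/(C₀ − C_in) = (3.25 − 4.71)/(0.292 − 4.71) = 0.33047
t = −τ ln(…) = 19.754 × 1.1073 = 21.873 s.

21.9 s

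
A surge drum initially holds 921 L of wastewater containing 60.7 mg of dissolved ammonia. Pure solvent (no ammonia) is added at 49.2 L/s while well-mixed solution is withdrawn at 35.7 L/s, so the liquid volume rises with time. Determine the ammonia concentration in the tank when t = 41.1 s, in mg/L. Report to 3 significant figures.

0.0118 mg/L

Let m(t) be the amount of ammonia. Volume: V(t) = V₀ + (Q_in − Q_out) t = 921 + 13.500 t; V(41.1) = 1475.8 L.
No ammonia enters, so dm/dt = −Q_out · (m/V).
dm/m = −Q_out dt/(V₀ + 13.500 t); integrating gives ln(m/m₀) = −(Q_out/(Q_in−Q_out)) ln(V/V₀).
m = m₀ (V₀/V)^(Q_out/(Q_in−Q_out)) = 60.7 × (921/1475.8)^(2.6444) = 17.444 mg.
C = m/V = 17.444/1475.8 = 0.011820 mg/L.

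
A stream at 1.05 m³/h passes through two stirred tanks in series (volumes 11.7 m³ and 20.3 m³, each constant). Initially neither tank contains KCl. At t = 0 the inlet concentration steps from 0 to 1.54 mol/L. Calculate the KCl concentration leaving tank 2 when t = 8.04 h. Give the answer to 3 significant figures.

0.160 mol/L

Each tank obeys Vᵢ dCᵢ/dt = Q(Cᵢ₋₁ − Cᵢ), so τᵢ = Vᵢ/Q.
τ₁ = 11.7/1.05 = 11.143 h; τ₂ = 20.3/1.05 = 19.333 h.
Tank 1: C₁ = C_in(1 − e^(−t/τ₁)). Tank 2 (τ₁ ≠ τ₂): C₂ = C_in[1 − (τ₁ e^(−t/τ₁) − τ₂ e^(−t/τ₂))/(τ₁ − τ₂)].
At t = 8.04: e^(−t/τ₁) = 0.48600, e^(−t/τ₂) = 0.65977.
C₂ = 1.54·[1 − (11.143·0.48600 − 19.333·0.65977)/(-8.1905)] = 1.54·0.10382 = 0.15989 mol/L.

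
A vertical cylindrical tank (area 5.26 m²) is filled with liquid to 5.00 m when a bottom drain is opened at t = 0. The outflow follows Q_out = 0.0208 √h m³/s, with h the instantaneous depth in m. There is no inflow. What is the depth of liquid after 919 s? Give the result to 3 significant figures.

With no inflow, A dh/dt = −0.0208 √h.
This is separable: 2 d(√h)/dt = −0.0208/A, so √h = √h₀ − (0.0208/(2A)) t.
√h = √5.00 − 0.0208·919/(2·5.26) = 2.2361 − 1.8170 = 0.41903.
h = 0.41903² = 0.17559 m.

0.176 m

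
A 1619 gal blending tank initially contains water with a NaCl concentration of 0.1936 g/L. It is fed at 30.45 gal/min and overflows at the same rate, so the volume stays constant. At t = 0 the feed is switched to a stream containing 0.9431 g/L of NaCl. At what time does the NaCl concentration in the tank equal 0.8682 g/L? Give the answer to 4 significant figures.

122.5 min

Species balance: V dC/dt = Q(C_in − C) ⇒ τ = V/Q = 53.1691 min.
C(t) = C_in + (C₀ − C_in) e^(−t/τ). Set C = 0.8682 and solve for t:
e^(−t/τ) = (C − C_in)/(C₀ − C_in) = (0.8682 − 0.9431)/(0.1936 − 0.9431) = 0.0999333
t = −τ ln(…) = 53.1691 × 2.30325 = 122.462 min.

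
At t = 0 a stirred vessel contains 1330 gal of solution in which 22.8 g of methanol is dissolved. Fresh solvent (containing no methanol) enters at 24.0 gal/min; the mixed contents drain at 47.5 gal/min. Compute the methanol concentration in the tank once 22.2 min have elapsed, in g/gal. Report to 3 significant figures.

Total volume: dV/dt = Q_in − Q_out = -23.500 gal/min, so V(t) = 1330 − 23.500 t and V(22.2) = 808.30 gal.
No methanol enters, so dm/dt = −Q_out · (m/V).
dm/m = −Q_out dt/(V₀ − 23.500 t); integrating gives ln(m/m₀) = −(Q_out/(Q_in−Q_out)) ln(V/V₀).
m = m₀ (V₀/V)^(Q_out/(Q_in−Q_out)) = 22.8 × (1330/808.30)^(-2.0213) = 8.3325 g.
C = m/V = 8.3325/808.30 = 0.010309 g/gal.

0.0103 g/gal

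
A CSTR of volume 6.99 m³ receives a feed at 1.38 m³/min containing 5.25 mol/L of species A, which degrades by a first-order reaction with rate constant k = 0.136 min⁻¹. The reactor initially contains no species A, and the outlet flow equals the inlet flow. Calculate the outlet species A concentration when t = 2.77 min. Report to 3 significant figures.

1.87 mol/L

Species balance: V dC/dt = Q C_in − Q C − k V C.
dC/dt = (Q/V) C_in − (Q/V + k) C; effective rate a = Q/V + k = 0.19742 + 0.136 = 0.33342 min⁻¹.
C_ss = Q C_in/(Q + kV) = 3.1086 mol/L; C(t) = C_ss + (C₀ − C_ss) e^(−a t).
C(2.77) = 3.1086 + (-3.1086)·e^(−0.33342·2.77) = 3.1086 + (-3.1086)·0.39709 = 1.8742 mol/L.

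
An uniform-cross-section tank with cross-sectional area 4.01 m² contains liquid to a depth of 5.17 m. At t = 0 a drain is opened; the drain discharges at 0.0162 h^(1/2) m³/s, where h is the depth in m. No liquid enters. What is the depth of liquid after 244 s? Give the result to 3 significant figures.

A dh/dt = −Q_out = −0.0162 √h.
Separate and integrate: 2(√h − √h₀) = −(0.0162/A) t.
√h = √5.17 − 0.0162·244/(2·4.01) = 2.2738 − 0.49287 = 1.7809.
h = 1.7809² = 3.1716 m.

3.17 m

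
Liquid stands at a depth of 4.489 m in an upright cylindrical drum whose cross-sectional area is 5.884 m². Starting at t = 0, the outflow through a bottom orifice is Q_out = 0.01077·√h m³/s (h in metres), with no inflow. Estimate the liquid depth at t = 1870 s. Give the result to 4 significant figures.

0.1659 m

Volume balance on the tank: A dh/dt = −0.01077 √h.
This is separable: 2 d(√h)/dt = −0.01077/A, so √h = √h₀ − (0.01077/(2A)) t.
√h = √4.489 − 0.01077·1870/(2·5.884) = 2.11873 − 1.71141 = 0.407314.
h = 0.407314² = 0.165904 m.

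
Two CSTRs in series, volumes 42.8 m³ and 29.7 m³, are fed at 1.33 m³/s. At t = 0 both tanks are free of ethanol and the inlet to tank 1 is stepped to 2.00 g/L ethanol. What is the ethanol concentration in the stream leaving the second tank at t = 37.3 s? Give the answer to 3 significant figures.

0.803 g/L

Each tank obeys Vᵢ dCᵢ/dt = Q(Cᵢ₋₁ − Cᵢ), so τᵢ = Vᵢ/Q.
τ₁ = 42.8/1.33 = 32.180 s; τ₂ = 29.7/1.33 = 22.331 s.
Solving the cascade with C₁(0)=C₂(0)=0 gives C₂(t) = C_in[1 − (τ₁ e^(−t/τ₁) − τ₂ e^(−t/τ₂))/(τ₁ − τ₂)].
At t = 37.3: e^(−t/τ₁) = 0.31377, e^(−t/τ₂) = 0.18818.
C₂ = 2.00·[1 − (32.180·0.31377 − 22.331·0.18818)/(9.8496)] = 2.00·0.40150 = 0.80299 g/L.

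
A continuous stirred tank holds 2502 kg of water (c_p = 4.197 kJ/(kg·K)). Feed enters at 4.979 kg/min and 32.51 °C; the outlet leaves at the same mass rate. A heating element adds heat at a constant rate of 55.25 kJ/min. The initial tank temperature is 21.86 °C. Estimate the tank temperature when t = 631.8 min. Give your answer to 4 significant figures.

31.37 °C

M c_p dT/dt = ṁ c_p (T_in − T) + Q̇.
Rearrange: dT/dt = (T_ss − T)/τ with τ = M/ṁ = 502.511 min and T_ss = T_in + Q̇/(ṁ c_p) = 35.1539 °C.
T approaches T_ss exponentially: T(t) = T_ss + (T₀ − T_ss) e^(−t/τ).
T(631.8) = 35.1539 + (-13.2939)·e^(−631.8/502.511) = 35.1539 + (-13.2939)·0.284425 = 31.3728 °C.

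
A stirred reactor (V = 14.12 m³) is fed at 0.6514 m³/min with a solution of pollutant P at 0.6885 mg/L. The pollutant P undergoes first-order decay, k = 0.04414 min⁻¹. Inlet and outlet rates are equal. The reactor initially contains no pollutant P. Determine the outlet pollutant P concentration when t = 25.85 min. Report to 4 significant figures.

V dC/dt = Q(C_in − C) − k V C.
This is linear with rate a = Q/V + k = 0.0902731 min⁻¹.
C_ss = Q C_in/(Q + kV) = 0.351851 mg/L; C(t) = C_ss + (C₀ − C_ss) e^(−a t).
C(25.85) = 0.351851 + (-0.351851)·e^(−0.0902731·25.85) = 0.351851 + (-0.351851)·0.0969499 = 0.317739 mg/L.

0.3177 mg/L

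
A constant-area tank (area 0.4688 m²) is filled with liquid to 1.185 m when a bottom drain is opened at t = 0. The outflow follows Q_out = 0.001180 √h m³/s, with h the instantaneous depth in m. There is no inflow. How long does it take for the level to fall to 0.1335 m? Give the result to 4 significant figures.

574.6 s

A dh/dt = −Q_out = −0.001180 √h.
∫ h^(−1/2) dh = −(0.001180/A) ∫ dt, giving 2√h = 2√h₀ − (0.001180/A) t.
t = 2A(√h₀ − √h)/0.001180 = 2·0.4688·(√1.185 − √0.1335)/0.001180
  = 0.937600 × (1.08858 − 0.365377) / 0.001180 = 574.638 s.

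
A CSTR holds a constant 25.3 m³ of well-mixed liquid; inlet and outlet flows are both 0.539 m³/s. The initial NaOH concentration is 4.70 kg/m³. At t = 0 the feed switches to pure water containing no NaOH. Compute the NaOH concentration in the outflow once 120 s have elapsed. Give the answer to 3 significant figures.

Species balance on the tank: V dC/dt = Q(C_in − C).
Rewrite as dC/dt + C/τ = C_in/τ, τ = V/Q = 46.939 s.
Solution: C(t) = C_in + (C₀ − C_in) e^(−t/τ).
C(120) = 0 + (4.70 − 0)·e^(−120/46.939) = 0 + (4.7000)·0.077574 = 0.36460 kg/m³.

0.365 kg/m³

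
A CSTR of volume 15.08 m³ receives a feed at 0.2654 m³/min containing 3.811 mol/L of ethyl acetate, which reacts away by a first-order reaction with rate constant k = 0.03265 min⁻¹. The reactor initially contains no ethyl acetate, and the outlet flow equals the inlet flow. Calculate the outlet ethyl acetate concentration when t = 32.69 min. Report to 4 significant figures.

1.077 mol/L

Species balance: V dC/dt = Q C_in − Q C − k V C.
This is linear with rate a = Q/V + k = 0.0502495 min⁻¹.
C_ss = Q C_in/(Q + kV) = 1.33477 mol/L; C(t) = C_ss + (C₀ − C_ss) e^(−a t).
C(32.69) = 1.33477 + (-1.33477)·e^(−0.0502495·32.69) = 1.33477 + (-1.33477)·0.193466 = 1.07654 mol/L.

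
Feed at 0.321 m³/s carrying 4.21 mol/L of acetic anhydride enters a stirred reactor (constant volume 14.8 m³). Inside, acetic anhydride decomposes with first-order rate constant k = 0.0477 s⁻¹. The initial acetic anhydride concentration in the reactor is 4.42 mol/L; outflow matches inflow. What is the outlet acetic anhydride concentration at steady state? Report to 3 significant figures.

1.32 mol/L

Species balance: V dC/dt = Q C_in − Q C − k V C.
Steady state (dC/dt = 0): C_ss = Q C_in/(Q + kV) = C_in/(1 + kV/Q).
C_ss = 0.321·4.21/(0.321 + 0.0477·14.8) = 1.3514/1.0270 = 1.3159 mol/L.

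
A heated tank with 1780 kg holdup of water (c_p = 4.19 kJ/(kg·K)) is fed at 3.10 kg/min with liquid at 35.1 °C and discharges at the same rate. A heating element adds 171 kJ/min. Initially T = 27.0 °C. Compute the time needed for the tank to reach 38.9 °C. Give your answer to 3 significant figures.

M c_p dT/dt = ṁ c_p (T_in − T) + Q̇.
τ = M/ṁ = 574.19 min; T_ss = T_in + Q̇/(ṁ c_p) = 48.265 °C.
T(t) = T_ss + (T₀ − T_ss) e^(−t/τ). Set T = 38.9:
e^(−t/τ) = (38.9 − 48.265)/(27.0 − 48.265) = 0.44039
t = −574.19 · ln(0.44039) = 470.89 min.

471 min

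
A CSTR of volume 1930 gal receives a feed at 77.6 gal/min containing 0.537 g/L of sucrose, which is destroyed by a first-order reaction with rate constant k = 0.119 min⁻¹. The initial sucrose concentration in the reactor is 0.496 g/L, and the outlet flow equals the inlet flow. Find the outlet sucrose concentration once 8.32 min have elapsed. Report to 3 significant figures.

0.231 g/L

V dC/dt = Q(C_in − C) − k V C.
This is linear with rate a = Q/V + k = 0.15921 min⁻¹.
C_ss = Q C_in/(Q + kV) = 0.13562 g/L; C(t) = C_ss + (C₀ − C_ss) e^(−a t).
C(8.32) = 0.13562 + (0.36038)·e^(−0.15921·8.32) = 0.13562 + (0.36038)·0.26591 = 0.23145 g/L.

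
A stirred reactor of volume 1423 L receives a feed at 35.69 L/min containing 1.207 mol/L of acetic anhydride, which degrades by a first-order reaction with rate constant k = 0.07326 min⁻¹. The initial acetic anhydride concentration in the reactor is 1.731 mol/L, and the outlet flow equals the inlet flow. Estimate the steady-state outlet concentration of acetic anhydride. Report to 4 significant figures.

Species balance: V dC/dt = Q C_in − Q C − k V C.
At steady state: 0 = Q C_in − (Q + kV) C_ss, so C_ss = Q C_in/(Q + kV).
C_ss = 35.69·1.207/(35.69 + 0.07326·1423) = 43.0778/139.939 = 0.307833 mol/L.

0.3078 mol/L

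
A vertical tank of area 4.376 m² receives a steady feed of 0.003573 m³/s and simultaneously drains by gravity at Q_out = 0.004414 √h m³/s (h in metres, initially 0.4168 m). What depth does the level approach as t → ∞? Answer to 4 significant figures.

Mass balance (ρ constant): A dh/dt = Q_in − 0.004414 √h. At steady state dh/dt = 0:
Q_in = 0.004414 √h_ss ⇒ √h_ss = 0.003573/0.004414 = 0.809470.
h_ss = 0.809470² = 0.655241 m. (Since h₀ = 0.4168 m < h_ss, the level will rise toward this value.)

0.6552 m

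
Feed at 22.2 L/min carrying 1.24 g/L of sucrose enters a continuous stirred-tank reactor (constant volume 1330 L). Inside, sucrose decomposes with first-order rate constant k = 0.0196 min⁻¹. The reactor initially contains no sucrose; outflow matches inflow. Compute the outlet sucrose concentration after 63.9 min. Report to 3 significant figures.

V dC/dt = Q(C_in − C) − k V C.
This is linear with rate a = Q/V + k = 0.036292 min⁻¹.
C_ss = Q C_in/(Q + kV) = 0.57032 g/L; C(t) = C_ss + (C₀ − C_ss) e^(−a t).
C(63.9) = 0.57032 + (-0.57032)·e^(−0.036292·63.9) = 0.57032 + (-0.57032)·0.098368 = 0.51422 g/L.

0.514 g/L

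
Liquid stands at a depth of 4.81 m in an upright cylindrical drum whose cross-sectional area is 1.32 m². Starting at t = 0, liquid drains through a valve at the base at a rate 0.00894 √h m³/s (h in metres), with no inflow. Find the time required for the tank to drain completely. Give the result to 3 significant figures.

With no inflow, A dh/dt = −0.00894 √h.
Separate and integrate: 2(√h − √h₀) = −(0.00894/A) t.
Set h = 0: 2√h₀ = (0.00894/A) t_empty ⇒ t_empty = 2A√h₀/0.00894.
t_empty = 2·1.32·√4.81/0.00894 = 2.6400·2.1932/0.00894 = 647.65 s.

648 s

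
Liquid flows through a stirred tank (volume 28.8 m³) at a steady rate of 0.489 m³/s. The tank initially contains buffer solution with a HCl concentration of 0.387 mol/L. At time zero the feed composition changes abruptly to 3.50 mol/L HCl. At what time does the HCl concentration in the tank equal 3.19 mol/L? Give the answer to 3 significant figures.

Species balance: V dC/dt = Q(C_in − C) ⇒ τ = V/Q = 58.896 s.
C(t) = C_in + (C₀ − C_in) e^(−t/τ). Set C = 3.19 and solve for t:
e^(−t/τ) = (C − C_in)/(C₀ − C_in) = (3.19 − 3.50)/(0.387 − 3.50) = 0.099582
t = −τ ln(…) = 58.896 × 2.3068 = 135.86 s.

136 s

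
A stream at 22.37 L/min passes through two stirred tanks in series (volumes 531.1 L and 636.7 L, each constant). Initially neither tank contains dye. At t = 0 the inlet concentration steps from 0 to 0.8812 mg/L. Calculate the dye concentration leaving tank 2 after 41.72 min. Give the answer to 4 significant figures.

0.4190 mg/L

Species balance on tank i: dCᵢ/dt = (Cᵢ₋₁ − Cᵢ)/τᵢ with τᵢ = Vᵢ/Q.
τ₁ = 531.1/22.37 = 23.7416 min; τ₂ = 636.7/22.37 = 28.4622 min.
Solving the cascade with C₁(0)=C₂(0)=0 gives C₂(t) = C_in[1 − (τ₁ e^(−t/τ₁) − τ₂ e^(−t/τ₂))/(τ₁ − τ₂)].
At t = 41.72: e^(−t/τ₁) = 0.172518, e^(−t/τ₂) = 0.230893.
C₂ = 0.8812·[1 − (23.7416·0.172518 − 28.4622·0.230893)/(-4.72061)] = 0.8812·0.475522 = 0.419030 mg/L.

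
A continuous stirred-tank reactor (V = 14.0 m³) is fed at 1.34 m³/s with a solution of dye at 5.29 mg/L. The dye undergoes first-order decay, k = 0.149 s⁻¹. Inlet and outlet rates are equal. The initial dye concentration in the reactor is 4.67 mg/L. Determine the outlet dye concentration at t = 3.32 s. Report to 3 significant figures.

3.22 mg/L

Species balance: V dC/dt = Q C_in − Q C − k V C.
dC/dt = (Q/V) C_in − (Q/V + k) C; effective rate a = Q/V + k = 0.095714 + 0.149 = 0.24471 s⁻¹.
C_ss = Q C_in/(Q + kV) = 2.0691 mg/L; C(t) = C_ss + (C₀ − C_ss) e^(−a t).
C(3.32) = 2.0691 + (2.6009)·e^(−0.24471·3.32) = 2.0691 + (2.6009)·0.44377 = 3.2233 mg/L.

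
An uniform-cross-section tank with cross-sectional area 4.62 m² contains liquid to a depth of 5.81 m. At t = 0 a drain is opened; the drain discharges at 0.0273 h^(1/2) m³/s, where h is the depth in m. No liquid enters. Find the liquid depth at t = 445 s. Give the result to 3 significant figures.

A dh/dt = −Q_out = −0.0273 √h.
This is separable: 2 d(√h)/dt = −0.0273/A, so √h = √h₀ − (0.0273/(2A)) t.
√h = √5.81 − 0.0273·445/(2·4.62) = 2.4104 − 1.3148 = 1.0956.
h = 1.0956² = 1.2004 m.

1.20 m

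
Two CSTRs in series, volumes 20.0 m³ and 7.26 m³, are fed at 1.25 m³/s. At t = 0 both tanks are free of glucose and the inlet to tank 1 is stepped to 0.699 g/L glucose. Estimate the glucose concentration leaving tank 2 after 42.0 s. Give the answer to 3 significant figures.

Species balance on tank i: dCᵢ/dt = (Cᵢ₋₁ − Cᵢ)/τᵢ with τᵢ = Vᵢ/Q.
τ₁ = 20.0/1.25 = 16.000 s; τ₂ = 7.26/1.25 = 5.8080 s.
Solving the cascade with C₁(0)=C₂(0)=0 gives C₂(t) = C_in[1 − (τ₁ e^(−t/τ₁) − τ₂ e^(−t/τ₂))/(τ₁ − τ₂)].
At t = 42.0: e^(−t/τ₁) = 0.072440, e^(−t/τ₂) = 0.00072350.
C₂ = 0.699·[1 − (16.000·0.072440 − 5.8080·0.00072350)/(10.192)] = 0.699·0.88669 = 0.61980 g/L.

0.620 g/L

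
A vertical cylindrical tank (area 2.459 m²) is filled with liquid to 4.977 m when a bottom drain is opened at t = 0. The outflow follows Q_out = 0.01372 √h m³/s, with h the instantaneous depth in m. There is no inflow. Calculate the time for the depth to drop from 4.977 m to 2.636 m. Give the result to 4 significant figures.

A dh/dt = −Q_out = −0.01372 √h.
∫ h^(−1/2) dh = −(0.01372/A) ∫ dt, giving 2√h = 2√h₀ − (0.01372/A) t.
t = 2A(√h₀ − √h)/0.01372 = 2·2.459·(√4.977 − √2.636)/0.01372
  = 4.91800 × (2.23092 − 1.62358) / 0.01372 = 217.705 s.

217.7 s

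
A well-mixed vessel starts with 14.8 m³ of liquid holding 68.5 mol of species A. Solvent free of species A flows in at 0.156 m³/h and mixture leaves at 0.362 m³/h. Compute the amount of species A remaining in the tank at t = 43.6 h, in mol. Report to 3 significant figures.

Total volume: dV/dt = Q_in − Q_out = -0.20600 m³/h, so V(t) = 14.8 − 0.20600 t and V(43.6) = 5.8184 m³.
Species balance (pure solvent in): dm/dt = −Q_out · m/V(t).
dm/m = −Q_out dt/(V₀ − 0.20600 t); integrating gives ln(m/m₀) = −(Q_out/(Q_in−Q_out)) ln(V/V₀).
m = m₀ (V₀/V)^(Q_out/(Q_in−Q_out)) = 68.5 × (14.8/5.8184)^(-1.7573) = 13.280 mol.

13.3 mol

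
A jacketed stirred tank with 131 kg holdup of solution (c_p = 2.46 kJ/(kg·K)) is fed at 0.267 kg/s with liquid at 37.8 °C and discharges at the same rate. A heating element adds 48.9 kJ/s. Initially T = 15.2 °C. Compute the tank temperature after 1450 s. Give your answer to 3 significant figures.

107 °C

M c_p dT/dt = ṁ c_p (T_in − T) + Q̇.
Rearrange: dT/dt = (T_ss − T)/τ with τ = M/ṁ = 490.64 s and T_ss = T_in + Q̇/(ṁ c_p) = 112.25 °C.
Solution: T(t) = T_ss + (T₀ − T_ss) e^(−t/τ).
T(1450) = 112.25 + (-97.050)·e^(−1450/490.64) = 112.25 + (-97.050)·0.052061 = 107.20 °C.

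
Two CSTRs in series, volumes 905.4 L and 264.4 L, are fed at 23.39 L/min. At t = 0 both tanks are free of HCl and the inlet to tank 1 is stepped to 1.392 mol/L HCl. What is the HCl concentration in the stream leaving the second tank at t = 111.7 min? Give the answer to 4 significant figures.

1.282 mol/L

Each tank obeys Vᵢ dCᵢ/dt = Q(Cᵢ₋₁ − Cᵢ), so τᵢ = Vᵢ/Q.
τ₁ = 905.4/23.39 = 38.7088 min; τ₂ = 264.4/23.39 = 11.3040 min.
Tank 1: C₁ = C_in(1 − e^(−t/τ₁)). Tank 2 (τ₁ ≠ τ₂): C₂ = C_in[1 − (τ₁ e^(−t/τ₁) − τ₂ e^(−t/τ₂))/(τ₁ − τ₂)].
At t = 111.7: e^(−t/τ₁) = 0.0558188, e^(−t/τ₂) = 5.11126e-05.
C₂ = 1.392·[1 − (38.7088·0.0558188 − 11.3040·5.11126e-05)/(27.4049)] = 1.392·0.921178 = 1.28228 mol/L.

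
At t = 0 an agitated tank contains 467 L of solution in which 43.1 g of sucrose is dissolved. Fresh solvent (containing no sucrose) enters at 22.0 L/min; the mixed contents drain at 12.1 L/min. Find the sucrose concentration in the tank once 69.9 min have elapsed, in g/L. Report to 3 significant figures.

0.0122 g/L

Let m(t) be the amount of sucrose. Volume: V(t) = V₀ + (Q_in − Q_out) t = 467 + 9.9000 t; V(69.9) = 1159.0 L.
No sucrose enters, so dm/dt = −Q_out · (m/V).
dm/m = −Q_out dt/(V₀ + 9.9000 t); integrating gives ln(m/m₀) = −(Q_out/(Q_in−Q_out)) ln(V/V₀).
m = m₀ (V₀/V)^(Q_out/(Q_in−Q_out)) = 43.1 × (467/1159.0)^(1.2222) = 14.190 g.
C = m/V = 14.190/1159.0 = 0.012243 g/L.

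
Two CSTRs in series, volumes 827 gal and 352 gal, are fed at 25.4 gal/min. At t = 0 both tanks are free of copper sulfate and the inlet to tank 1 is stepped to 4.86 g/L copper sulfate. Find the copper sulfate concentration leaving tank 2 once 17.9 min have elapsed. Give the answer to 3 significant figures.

Species balance on tank i: dCᵢ/dt = (Cᵢ₋₁ − Cᵢ)/τᵢ with τᵢ = Vᵢ/Q.
τ₁ = 827/25.4 = 32.559 min; τ₂ = 352/25.4 = 13.858 min.
Solving the cascade with C₁(0)=C₂(0)=0 gives C₂(t) = C_in[1 − (τ₁ e^(−t/τ₁) − τ₂ e^(−t/τ₂))/(τ₁ − τ₂)].
At t = 17.9: e^(−t/τ₁) = 0.57708, e^(−t/τ₂) = 0.27482.
C₂ = 4.86·[1 − (32.559·0.57708 − 13.858·0.27482)/(18.701)] = 4.86·0.19892 = 0.96677 g/L.

0.967 g/L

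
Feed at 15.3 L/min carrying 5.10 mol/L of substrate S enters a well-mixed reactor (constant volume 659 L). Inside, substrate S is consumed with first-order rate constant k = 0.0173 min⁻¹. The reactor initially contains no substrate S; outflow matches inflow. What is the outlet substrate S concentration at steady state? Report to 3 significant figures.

V dC/dt = Q(C_in − C) − k V C.
At steady state: 0 = Q C_in − (Q + kV) C_ss, so C_ss = Q C_in/(Q + kV).
C_ss = 15.3·5.10/(15.3 + 0.0173·659) = 78.030/26.701 = 2.9224 mol/L.

2.92 mol/L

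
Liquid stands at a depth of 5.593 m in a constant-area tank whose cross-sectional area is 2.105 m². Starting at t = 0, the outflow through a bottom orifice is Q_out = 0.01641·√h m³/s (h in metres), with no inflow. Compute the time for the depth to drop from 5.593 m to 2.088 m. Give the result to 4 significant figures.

Accumulation of liquid (constant cross-section A): A dh/dt = −0.01641 √h.
Separate and integrate: 2(√h − √h₀) = −(0.01641/A) t.
t = 2A(√h₀ − √h)/0.01641 = 2·2.105·(√5.593 − √2.088)/0.01641
  = 4.21000 × (2.36495 − 1.44499) / 0.01641 = 236.017 s.

236.0 s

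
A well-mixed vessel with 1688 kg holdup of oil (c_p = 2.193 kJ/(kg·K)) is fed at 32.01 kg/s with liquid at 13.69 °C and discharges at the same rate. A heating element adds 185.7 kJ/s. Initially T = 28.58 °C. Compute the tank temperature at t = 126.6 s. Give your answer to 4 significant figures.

Unsteady energy balance on the tank contents: M c_p dT/dt = ṁ c_p (T_in − T) + 185.7.
Rearrange: dT/dt = (T_ss − T)/τ with τ = M/ṁ = 52.7335 s and T_ss = T_in + Q̇/(ṁ c_p) = 16.3354 °C.
Solution: T(t) = T_ss + (T₀ − T_ss) e^(−t/τ).
T(126.6) = 16.3354 + (12.2446)·e^(−126.6/52.7335) = 16.3354 + (12.2446)·0.0906499 = 17.4454 °C.

17.45 °C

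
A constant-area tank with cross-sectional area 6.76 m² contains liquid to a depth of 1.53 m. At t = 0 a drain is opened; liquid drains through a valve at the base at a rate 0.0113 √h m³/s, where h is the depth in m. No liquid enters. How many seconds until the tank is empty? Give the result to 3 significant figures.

1480 s

A dh/dt = −Q_out = −0.0113 √h.
∫ h^(−1/2) dh = −(0.0113/A) ∫ dt, giving 2√h = 2√h₀ − (0.0113/A) t.
Tank is empty when √h = 0: t_empty = 2A√h₀/0.0113.
t_empty = 2·6.76·√1.53/0.0113 = 13.520·1.2369/0.0113 = 1479.9 s.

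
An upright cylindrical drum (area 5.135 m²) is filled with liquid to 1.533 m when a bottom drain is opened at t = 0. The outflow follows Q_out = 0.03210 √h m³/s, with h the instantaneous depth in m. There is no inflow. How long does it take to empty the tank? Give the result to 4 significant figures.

Accumulation of liquid (constant cross-section A): A dh/dt = −0.03210 √h.
Separate and integrate: 2(√h − √h₀) = −(0.03210/A) t.
Tank is empty when √h = 0: t_empty = 2A√h₀/0.03210.
t_empty = 2·5.135·√1.533/0.03210 = 10.2700·1.23814/0.03210 = 396.129 s.

396.1 s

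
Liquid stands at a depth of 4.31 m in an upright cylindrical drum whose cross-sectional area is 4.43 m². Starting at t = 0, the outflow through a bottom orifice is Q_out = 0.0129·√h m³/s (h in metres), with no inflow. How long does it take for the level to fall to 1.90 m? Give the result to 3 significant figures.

479 s

Mass balance (ρ constant): A dh/dt = −0.0129 √h.
∫ h^(−1/2) dh = −(0.0129/A) ∫ dt, giving 2√h = 2√h₀ − (0.0129/A) t.
t = 2A(√h₀ − √h)/0.0129 = 2·4.43·(√4.31 − √1.90)/0.0129
  = 8.8600 × (2.0761 − 1.3784) / 0.0129 = 479.16 s.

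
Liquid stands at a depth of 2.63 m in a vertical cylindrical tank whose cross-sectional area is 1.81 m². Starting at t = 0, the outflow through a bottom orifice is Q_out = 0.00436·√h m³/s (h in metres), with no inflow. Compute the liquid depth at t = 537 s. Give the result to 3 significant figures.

0.951 m

A dh/dt = −Q_out = −0.00436 √h.
∫ h^(−1/2) dh = −(0.00436/A) ∫ dt, giving 2√h = 2√h₀ − (0.00436/A) t.
√h = √2.63 − 0.00436·537/(2·1.81) = 1.6217 − 0.64677 = 0.97495.
h = 0.97495² = 0.95054 m.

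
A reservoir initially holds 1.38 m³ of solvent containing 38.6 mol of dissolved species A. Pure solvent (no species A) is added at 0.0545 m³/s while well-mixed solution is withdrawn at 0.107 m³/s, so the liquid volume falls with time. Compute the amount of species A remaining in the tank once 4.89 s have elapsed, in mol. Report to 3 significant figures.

Total volume: dV/dt = Q_in − Q_out = -0.052500 m³/s, so V(t) = 1.38 − 0.052500 t and V(4.89) = 1.1233 m³.
Species balance (pure solvent in): dm/dt = −Q_out · m/V(t).
dm/m = −Q_out dt/(V₀ − 0.052500 t); integrating gives ln(m/m₀) = −(Q_out/(Q_in−Q_out)) ln(V/V₀).
m = m₀ (V₀/V)^(Q_out/(Q_in−Q_out)) = 38.6 × (1.38/1.1233)^(-2.0381) = 25.374 mol.

25.4 mol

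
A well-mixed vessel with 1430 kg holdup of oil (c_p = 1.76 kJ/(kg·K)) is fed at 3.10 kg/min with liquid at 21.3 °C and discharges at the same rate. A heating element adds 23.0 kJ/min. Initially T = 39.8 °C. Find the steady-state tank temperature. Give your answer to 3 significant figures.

25.5 °C

M c_p dT/dt = ṁ c_p (T_in − T) + Q̇.
At steady state dT/dt = 0 ⇒ T_ss = T_in + Q̇/(ṁ c_p) = 21.3 + 23.0/(3.10·1.76) = 25.516 °C.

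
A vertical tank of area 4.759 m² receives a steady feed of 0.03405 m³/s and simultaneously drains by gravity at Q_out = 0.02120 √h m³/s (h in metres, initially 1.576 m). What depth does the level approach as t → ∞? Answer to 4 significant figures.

2.580 m

A dh/dt = Q_in − 0.02120 √h. Steady state requires inflow = outflow:
Q_in = 0.02120 √h_ss ⇒ √h_ss = 0.03405/0.02120 = 1.60613.
h_ss = 1.60613² = 2.57966 m. (Since h₀ = 1.576 m < h_ss, the level will rise toward this value.)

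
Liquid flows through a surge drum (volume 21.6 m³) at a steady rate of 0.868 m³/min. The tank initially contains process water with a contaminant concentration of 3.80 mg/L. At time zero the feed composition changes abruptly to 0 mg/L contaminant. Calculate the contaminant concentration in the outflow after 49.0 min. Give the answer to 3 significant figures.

Mass balance on the solute (V constant): V dC/dt = Q(C_in − C).
Time constant τ = V/Q = 21.6/0.868 = 24.885 min.
This is linear first-order; C(t) = C_in + (C₀ − C_in) e^(−t/τ).
C(49.0) = 0 + (3.80 − 0)·e^(−49.0/24.885) = 0 + (3.8000)·0.13959 = 0.53043 mg/L.

0.530 mg/L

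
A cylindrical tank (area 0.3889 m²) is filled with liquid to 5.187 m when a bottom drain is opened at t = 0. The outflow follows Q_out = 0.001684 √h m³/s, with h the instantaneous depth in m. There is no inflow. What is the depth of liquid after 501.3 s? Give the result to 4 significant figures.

1.421 m

A dh/dt = −Q_out = −0.001684 √h.
∫ h^(−1/2) dh = −(0.001684/A) ∫ dt, giving 2√h = 2√h₀ − (0.001684/A) t.
√h = √5.187 − 0.001684·501.3/(2·0.3889) = 2.27750 − 1.08536 = 1.19214.
h = 1.19214² = 1.42121 m.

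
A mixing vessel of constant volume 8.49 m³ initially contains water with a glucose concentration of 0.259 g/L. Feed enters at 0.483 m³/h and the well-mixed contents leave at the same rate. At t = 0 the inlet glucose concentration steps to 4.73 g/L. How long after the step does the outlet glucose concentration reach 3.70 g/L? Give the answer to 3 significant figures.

25.8 h

Species balance: V dC/dt = Q(C_in − C) ⇒ τ = V/Q = 17.578 h.
C(t) = C_in + (C₀ − C_in) e^(−t/τ). Set C = 3.70 and solve for t:
e^(−t/τ) = (C − C_in)/(C₀ − C_in) = (3.70 − 4.73)/(0.259 − 4.73) = 0.23037
t = −τ ln(…) = 17.578 × 1.4681 = 25.805 h.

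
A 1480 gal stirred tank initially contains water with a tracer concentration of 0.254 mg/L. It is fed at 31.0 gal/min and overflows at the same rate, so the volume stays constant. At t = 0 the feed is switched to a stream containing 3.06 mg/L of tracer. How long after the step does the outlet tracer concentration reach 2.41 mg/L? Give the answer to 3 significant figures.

69.8 min

Species balance: V dC/dt = Q(C_in − C) ⇒ τ = V/Q = 47.742 min.
C(t) = C_in + (C₀ − C_in) e^(−t/τ). Set C = 2.41 and solve for t:
e^(−t/τ) = (C − C_in)/(C₀ − C_in) = (2.41 − 3.06)/(0.254 − 3.06) = 0.23165
t = −τ ln(…) = 47.742 × 1.4625 = 69.825 min.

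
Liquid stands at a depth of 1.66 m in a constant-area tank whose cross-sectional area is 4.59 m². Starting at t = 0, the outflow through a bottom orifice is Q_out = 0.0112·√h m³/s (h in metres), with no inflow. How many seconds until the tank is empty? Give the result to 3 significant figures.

1060 s

With no inflow, A dh/dt = −0.0112 √h.
∫ h^(−1/2) dh = −(0.0112/A) ∫ dt, giving 2√h = 2√h₀ − (0.0112/A) t.
Set h = 0: 2√h₀ = (0.0112/A) t_empty ⇒ t_empty = 2A√h₀/0.0112.
t_empty = 2·4.59·√1.66/0.0112 = 9.1800·1.2884/0.0112 = 1056.0 s.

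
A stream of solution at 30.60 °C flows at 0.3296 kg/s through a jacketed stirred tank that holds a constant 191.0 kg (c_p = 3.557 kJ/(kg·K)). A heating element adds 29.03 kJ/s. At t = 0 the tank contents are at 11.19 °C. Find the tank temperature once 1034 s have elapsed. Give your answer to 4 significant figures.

47.94 °C

Heat balance on the well-mixed liquid: M c_p dT/dt = ṁ c_p (T_in − T) + 29.03.
Rearrange: dT/dt = (T_ss − T)/τ with τ = M/ṁ = 579.490 s and T_ss = T_in + Q̇/(ṁ c_p) = 55.3614 °C.
Integrating: T(t) = T_ss + (T₀ − T_ss) e^(−t/τ).
T(1034) = 55.3614 + (-44.1714)·e^(−1034/579.490) = 55.3614 + (-44.1714)·0.167910 = 47.9446 °C.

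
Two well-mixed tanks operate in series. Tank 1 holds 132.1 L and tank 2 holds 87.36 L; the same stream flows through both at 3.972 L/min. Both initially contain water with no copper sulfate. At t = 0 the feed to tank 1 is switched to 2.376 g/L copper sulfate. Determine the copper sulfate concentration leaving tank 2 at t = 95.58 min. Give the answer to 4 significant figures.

Species balance on tank i: dCᵢ/dt = (Cᵢ₋₁ − Cᵢ)/τᵢ with τᵢ = Vᵢ/Q.
τ₁ = 132.1/3.972 = 33.2578 min; τ₂ = 87.36/3.972 = 21.9940 min.
Solving the cascade with C₁(0)=C₂(0)=0 gives C₂(t) = C_in[1 − (τ₁ e^(−t/τ₁) − τ₂ e^(−t/τ₂))/(τ₁ − τ₂)].
At t = 95.58: e^(−t/τ₁) = 0.0564776, e^(−t/τ₂) = 0.0129619.
C₂ = 2.376·[1 − (33.2578·0.0564776 − 21.9940·0.0129619)/(11.2638)] = 2.376·0.858553 = 2.03992 g/L.

2.040 g/L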